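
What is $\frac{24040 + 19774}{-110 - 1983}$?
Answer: $- \frac{43814}{2093} \approx -20.934$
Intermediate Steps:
$\frac{24040 + 19774}{-110 - 1983} = \frac{43814}{-2093} = 43814 \left(- \frac{1}{2093}\right) = - \frac{43814}{2093}$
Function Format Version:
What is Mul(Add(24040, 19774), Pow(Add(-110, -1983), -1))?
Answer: Rational(-43814, 2093) ≈ -20.934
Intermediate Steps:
Mul(Add(24040, 19774), Pow(Add(-110, -1983), -1)) = Mul(43814, Pow(-2093, -1)) = Mul(43814, Rational(-1, 2093)) = Rational(-43814, 2093)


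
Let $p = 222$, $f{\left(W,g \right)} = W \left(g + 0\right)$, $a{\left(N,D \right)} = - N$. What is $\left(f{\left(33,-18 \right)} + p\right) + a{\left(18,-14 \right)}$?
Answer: $-390$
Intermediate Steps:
$f{\left(W,g \right)} = W g$
$\left(f{\left(33,-18 \right)} + p\right) + a{\left(18,-14 \right)} = \left(33 \left(-18\right) + 222\right) - 18 = \left(-594 + 222\right) - 18 = -372 - 18 = -390$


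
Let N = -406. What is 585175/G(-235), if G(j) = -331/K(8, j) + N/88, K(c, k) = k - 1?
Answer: -379778575/2084 ≈ -1.8224e+5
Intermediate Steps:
K(c, k) = -1 + k
G(j) = -203/44 - 331/(-1 + j) (G(j) = -331/(-1 + j) - 406/88 = -331/(-1 + j) - 406*1/88 = -331/(-1 + j) - 203/44 = -203/44 - 331/(-1 + j))
585175/G(-235) = 585175/(((-14361 - 203*(-235))/(44*(-1 - 235)))) = 585175/(((1/44)*(-14361 + 47705)/(-236))) = 585175/(((1/44)*(-1/236)*33344)) = 585175/(-2084/649) = 585175*(-649/2084) = -379778575/2084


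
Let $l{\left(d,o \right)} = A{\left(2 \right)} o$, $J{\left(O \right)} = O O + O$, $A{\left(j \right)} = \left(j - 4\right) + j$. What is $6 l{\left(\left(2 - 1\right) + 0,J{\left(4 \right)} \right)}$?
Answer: $0$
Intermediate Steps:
$A{\left(j \right)} = -4 + 2 j$ ($A{\left(j \right)} = \left(-4 + j\right) + j = -4 + 2 j$)
$J{\left(O \right)} = O + O^{2}$ ($J{\left(O \right)} = O^{2} + O = O + O^{2}$)
$l{\left(d,o \right)} = 0$ ($l{\left(d,o \right)} = \left(-4 + 2 \cdot 2\right) o = \left(-4 + 4\right) o = 0 o = 0$)
$6 l{\left(\left(2 - 1\right) + 0,J{\left(4 \right)} \right)} = 6 \cdot 0 = 0$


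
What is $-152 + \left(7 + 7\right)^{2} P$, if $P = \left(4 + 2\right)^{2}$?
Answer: $6904$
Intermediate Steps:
$P = 36$ ($P = 6^{2} = 36$)
$-152 + \left(7 + 7\right)^{2} P = -152 + \left(7 + 7\right)^{2} \cdot 36 = -152 + 14^{2} \cdot 36 = -152 + 196 \cdot 36 = -152 + 7056 = 6904$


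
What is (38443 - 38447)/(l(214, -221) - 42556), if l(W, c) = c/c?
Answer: 4/42555 ≈ 9.3996e-5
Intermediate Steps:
l(W, c) = 1
(38443 - 38447)/(l(214, -221) - 42556) = (38443 - 38447)/(1 - 42556) = -4/(-42555) = -4*(-1/42555) = 4/42555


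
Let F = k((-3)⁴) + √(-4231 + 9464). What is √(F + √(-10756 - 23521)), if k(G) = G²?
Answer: √(6561 + √5233 + I*√34277) ≈ 81.453 + 1.136*I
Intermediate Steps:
F = 6561 + √5233 (F = ((-3)⁴)² + √(-4231 + 9464) = 81² + √5233 = 6561 + √5233 ≈ 6633.3)
√(F + √(-10756 - 23521)) = √((6561 + √5233) + √(-10756 - 23521)) = √((6561 + √5233) + √(-34277)) = √((6561 + √5233) + I*√34277) = √(6561 + √5233 + I*√34277)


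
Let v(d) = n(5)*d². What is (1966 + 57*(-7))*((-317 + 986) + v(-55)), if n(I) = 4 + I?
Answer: 43709898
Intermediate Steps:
v(d) = 9*d² (v(d) = (4 + 5)*d² = 9*d²)
(1966 + 57*(-7))*((-317 + 986) + v(-55)) = (1966 + 57*(-7))*((-317 + 986) + 9*(-55)²) = (1966 - 399)*(669 + 9*3025) = 1567*(669 + 27225) = 1567*27894 = 43709898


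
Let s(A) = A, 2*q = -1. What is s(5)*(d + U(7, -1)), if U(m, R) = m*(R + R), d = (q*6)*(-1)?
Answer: -55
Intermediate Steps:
q = -½ (q = (½)*(-1) = -½ ≈ -0.50000)
d = 3 (d = -½*6*(-1) = -3*(-1) = 3)
U(m, R) = 2*R*m (U(m, R) = m*(2*R) = 2*R*m)
s(5)*(d + U(7, -1)) = 5*(3 + 2*(-1)*7) = 5*(3 - 14) = 5*(-11) = -55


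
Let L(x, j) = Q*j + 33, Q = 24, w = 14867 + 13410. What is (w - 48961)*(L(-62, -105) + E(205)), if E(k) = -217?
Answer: 55929536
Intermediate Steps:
w = 28277
L(x, j) = 33 + 24*j (L(x, j) = 24*j + 33 = 33 + 24*j)
(w - 48961)*(L(-62, -105) + E(205)) = (28277 - 48961)*((33 + 24*(-105)) - 217) = -20684*((33 - 2520) - 217) = -20684*(-2487 - 217) = -20684*(-2704) = 55929536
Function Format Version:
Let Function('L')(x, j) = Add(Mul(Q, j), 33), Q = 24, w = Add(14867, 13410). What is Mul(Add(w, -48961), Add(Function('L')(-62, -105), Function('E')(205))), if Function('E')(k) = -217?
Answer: 55929536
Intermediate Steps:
w = 28277
Function('L')(x, j) = Add(33, Mul(24, j)) (Function('L')(x, j) = Add(Mul(24, j), 33) = Add(33, Mul(24, j)))
Mul(Add(w, -48961), Add(Function('L')(-62, -105), Function('E')(205))) = Mul(Add(28277, -48961), Add(Add(33, Mul(24, -105)), -217)) = Mul(-20684, Add(Add(33, -2520), -217)) = Mul(-20684, Add(-2487, -217)) = Mul(-20684, -2704) = 55929536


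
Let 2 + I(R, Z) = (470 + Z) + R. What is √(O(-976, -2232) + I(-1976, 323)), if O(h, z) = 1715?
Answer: √530 ≈ 23.022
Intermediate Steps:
I(R, Z) = 468 + R + Z (I(R, Z) = -2 + ((470 + Z) + R) = -2 + (470 + R + Z) = 468 + R + Z)
√(O(-976, -2232) + I(-1976, 323)) = √(1715 + (468 - 1976 + 323)) = √(1715 - 1185) = √530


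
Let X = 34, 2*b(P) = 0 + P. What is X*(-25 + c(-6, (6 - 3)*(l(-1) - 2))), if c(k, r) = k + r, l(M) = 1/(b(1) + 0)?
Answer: -1054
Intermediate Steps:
b(P) = P/2 (b(P) = (0 + P)/2 = P/2)
l(M) = 2 (l(M) = 1/((½)*1 + 0) = 1/(½ + 0) = 1/(½) = 2)
X*(-25 + c(-6, (6 - 3)*(l(-1) - 2))) = 34*(-25 + (-6 + (6 - 3)*(2 - 2))) = 34*(-25 + (-6 + 3*0)) = 34*(-25 + (-6 + 0)) = 34*(-25 - 6) = 34*(-31) = -1054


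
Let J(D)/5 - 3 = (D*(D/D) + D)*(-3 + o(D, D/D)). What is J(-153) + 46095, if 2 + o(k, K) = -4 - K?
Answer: 61410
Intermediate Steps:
o(k, K) = -6 - K (o(k, K) = -2 + (-4 - K) = -6 - K)
J(D) = 15 - 100*D (J(D) = 15 + 5*((D*(D/D) + D)*(-3 + (-6 - D/D))) = 15 + 5*((D*1 + D)*(-3 + (-6 - 1*1))) = 15 + 5*((D + D)*(-3 + (-6 - 1))) = 15 + 5*((2*D)*(-3 - 7)) = 15 + 5*((2*D)*(-10)) = 15 + 5*(-20*D) = 15 - 100*D)
J(-153) + 46095 = (15 - 100*(-153)) + 46095 = (15 + 15300) + 46095 = 15315 + 46095 = 61410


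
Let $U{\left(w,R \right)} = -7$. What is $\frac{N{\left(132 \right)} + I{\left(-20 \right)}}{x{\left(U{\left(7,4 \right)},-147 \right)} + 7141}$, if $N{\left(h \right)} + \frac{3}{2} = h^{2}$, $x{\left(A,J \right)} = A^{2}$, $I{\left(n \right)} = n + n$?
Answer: $\frac{6953}{2876} \approx 2.4176$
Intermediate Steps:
$I{\left(n \right)} = 2 n$
$N{\left(h \right)} = - \frac{3}{2} + h^{2}$
$\frac{N{\left(132 \right)} + I{\left(-20 \right)}}{x{\left(U{\left(7,4 \right)},-147 \right)} + 7141} = \frac{\left(- \frac{3}{2} + 132^{2}\right) + 2 \left(-20\right)}{\left(-7\right)^{2} + 7141} = \frac{\left(- \frac{3}{2} + 17424\right) - 40}{49 + 7141} = \frac{\frac{34845}{2} - 40}{7190} = \frac{34765}{2} \cdot \frac{1}{7190} = \frac{6953}{2876}$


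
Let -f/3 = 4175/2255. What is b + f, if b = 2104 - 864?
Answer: 556735/451 ≈ 1234.4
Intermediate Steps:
f = -2505/451 (f = -12525/2255 = -3*835/451 = -2505/451 ≈ -5.5543)
b = 1240
b + f = 1240 - 2505/451 = 556735/451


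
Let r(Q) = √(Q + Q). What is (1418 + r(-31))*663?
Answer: 940134 + 663*I*√62 ≈ 9.4013e+5 + 5220.5*I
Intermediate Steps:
r(Q) = √2*√Q (r(Q) = √(2*Q) = √2*√Q)
(1418 + r(-31))*663 = (1418 + √2*√(-31))*663 = (1418 + √2*(I*√31))*663 = (1418 + I*√62)*663 = 940134 + 663*I*√62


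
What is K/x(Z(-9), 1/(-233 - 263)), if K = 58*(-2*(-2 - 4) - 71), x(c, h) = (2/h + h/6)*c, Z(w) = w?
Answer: -3394624/8856579 ≈ -0.38329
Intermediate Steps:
x(c, h) = c*(2/h + h/6) (x(c, h) = (2/h + h*(1/6))*c = (2/h + h/6)*c = c*(2/h + h/6))
K = -3422 (K = 58*(-2*(-6) - 71) = 58*(12 - 71) = 58*(-59) = -3422)
K/x(Z(-9), 1/(-233 - 263)) = -3422*(-2/(3*(-233 - 263)*(12 + (1/(-233 - 263))**2))) = -3422*1/(744*(12 + (1/(-496))**2)) = -3422*1/(744*(12 + (-1/496)**2)) = -3422*1/(744*(12 + 1/246016)) = -3422/((1/6)*(-9)*(-496)*(2952193/246016)) = -3422/8856579/992 = -3422*992/8856579 = -3394624/8856579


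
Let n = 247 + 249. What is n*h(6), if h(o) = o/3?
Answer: 992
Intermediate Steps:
n = 496
h(o) = o/3 (h(o) = o*(⅓) = o/3)
n*h(6) = 496*((⅓)*6) = 496*2 = 992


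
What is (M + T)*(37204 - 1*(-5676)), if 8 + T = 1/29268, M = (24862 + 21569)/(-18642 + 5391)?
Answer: -2277525972320/4617027 ≈ -4.9329e+5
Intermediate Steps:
M = -2211/631 (M = 46431/(-13251) = 46431*(-1/13251) = -2211/631 ≈ -3.5040)
T = -234143/29268 (T = -8 + 1/29268 = -234143/29268 ≈ -8.0000)
(M + T)*(37204 - 1*(-5676)) = (-2211/631 - 234143/29268)*(37204 - 1*(-5676)) = -212455781*(37204 + 5676)/18468108 = -212455781/18468108*42880 = -2277525972320/4617027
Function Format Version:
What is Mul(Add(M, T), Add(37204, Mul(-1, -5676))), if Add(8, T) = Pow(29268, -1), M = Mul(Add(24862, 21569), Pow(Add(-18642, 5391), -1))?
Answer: Rational(-2277525972320, 4617027) ≈ -4.9329e+5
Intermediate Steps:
M = Rational(-2211, 631) (M = Mul(46431, Pow(-13251, -1)) = Mul(46431, Rational(-1, 13251)) = Rational(-2211, 631) ≈ -3.5040)
T = Rational(-234143, 29268) (T = Add(-8, Pow(29268, -1)) = Add(-8, Rational(1, 29268)) = Rational(-234143, 29268) ≈ -8.0000)
Mul(Add(M, T), Add(37204, Mul(-1, -5676))) = Mul(Add(Rational(-2211, 631), Rational(-234143, 29268)), Add(37204, Mul(-1, -5676))) = Mul(Rational(-212455781, 18468108), Add(37204, 5676)) = Mul(Rational(-212455781, 18468108), 42880) = Rational(-2277525972320, 4617027)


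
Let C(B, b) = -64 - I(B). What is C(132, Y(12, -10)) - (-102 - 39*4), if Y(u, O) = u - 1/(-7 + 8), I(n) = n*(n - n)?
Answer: 194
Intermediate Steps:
I(n) = 0 (I(n) = n*0 = 0)
Y(u, O) = -1 + u (Y(u, O) = u - 1/1 = u - 1*1 = u - 1 = -1 + u)
C(B, b) = -64 (C(B, b) = -64 - 1*0 = -64 + 0 = -64)
C(132, Y(12, -10)) - (-102 - 39*4) = -64 - (-102 - 39*4) = -64 - (-102 - 156) = -64 - 1*(-258) = -64 + 258 = 194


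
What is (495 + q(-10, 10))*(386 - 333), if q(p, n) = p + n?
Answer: 26235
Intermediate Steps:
q(p, n) = n + p
(495 + q(-10, 10))*(386 - 333) = (495 + (10 - 10))*(386 - 333) = (495 + 0)*53 = 495*53 = 26235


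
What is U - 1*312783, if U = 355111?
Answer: 42328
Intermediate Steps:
U - 1*312783 = 355111 - 1*312783 = 355111 - 312783 = 42328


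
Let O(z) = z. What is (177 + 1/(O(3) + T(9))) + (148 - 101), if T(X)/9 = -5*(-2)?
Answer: 20833/93 ≈ 224.01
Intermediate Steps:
T(X) = 90 (T(X) = 9*(-5*(-2)) = 9*10 = 90)
(177 + 1/(O(3) + T(9))) + (148 - 101) = (177 + 1/(3 + 90)) + (148 - 101) = (177 + 1/93) + 47 = 16462/93 + 47 = 20833/93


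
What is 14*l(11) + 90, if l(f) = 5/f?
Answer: 1060/11 ≈ 96.364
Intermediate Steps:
14*l(11) + 90 = 14*(5/11) + 90 = 70/11 + 90 = 1060/11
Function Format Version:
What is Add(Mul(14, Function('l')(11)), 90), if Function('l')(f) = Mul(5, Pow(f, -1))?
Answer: Rational(1060, 11) ≈ 96.364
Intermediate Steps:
Add(Mul(14, Function('l')(11)), 90) = Add(Mul(14, Mul(5, Pow(11, -1))), 90) = Add(Mul(14, Mul(5, Rational(1, 11))), 90) = Add(Mul(14, Rational(5, 11)), 90) = Add(Rational(70, 11), 90) = Rational(1060, 11)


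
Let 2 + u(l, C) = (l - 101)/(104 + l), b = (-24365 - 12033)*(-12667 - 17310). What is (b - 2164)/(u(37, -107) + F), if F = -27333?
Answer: -153845196162/3854299 ≈ -39915.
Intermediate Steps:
b = 1091102846 (b = -36398*(-29977) = 1091102846)
u(l, C) = -2 + (-101 + l)/(104 + l) (u(l, C) = -2 + (l - 101)/(104 + l) = -2 + (-101 + l)/(104 + l))
(b - 2164)/(u(37, -107) + F) = (1091102846 - 2164)/((-309 - 1*37)/(104 + 37) - 27333) = 1091100682/((-309 - 37)/141 - 27333) = 1091100682/((1/141)*(-346) - 27333) = 1091100682/(-346/141 - 27333) = 1091100682/(-3854299/141) = 1091100682*(-141/3854299) = -153845196162/3854299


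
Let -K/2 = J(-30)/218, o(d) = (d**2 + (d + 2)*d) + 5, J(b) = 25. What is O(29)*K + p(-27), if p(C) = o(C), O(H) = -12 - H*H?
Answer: 174906/109 ≈ 1604.6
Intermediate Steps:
o(d) = 5 + d**2 + d*(2 + d) (o(d) = (d**2 + (2 + d)*d) + 5 = (d**2 + d*(2 + d)) + 5 = 5 + d**2 + d*(2 + d))
O(H) = -12 - H**2
K = -25/109 (K = -50/218 = -2*25/218 = -25/109 ≈ -0.22936)
p(C) = 5 + 2*C + 2*C**2
O(29)*K + p(-27) = (-12 - 1*29**2)*(-25/109) + (5 + 2*(-27) + 2*(-27)**2) = (-12 - 1*841)*(-25/109) + (5 - 54 + 2*729) = (-12 - 841)*(-25/109) + (5 - 54 + 1458) = -853*(-25/109) + 1409 = 21325/109 + 1409 = 174906/109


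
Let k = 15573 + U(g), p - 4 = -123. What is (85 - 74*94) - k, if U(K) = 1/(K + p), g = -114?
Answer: -5229451/233 ≈ -22444.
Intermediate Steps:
p = -119 (p = 4 - 123 = -119)
U(K) = 1/(-119 + K) (U(K) = 1/(K - 119) = 1/(-119 + K))
k = 3628508/233 (k = 15573 + 1/(-119 - 114) = 15573 + 1/(-233) = 15573 - 1/233 = 3628508/233 ≈ 15573.)
(85 - 74*94) - k = (85 - 74*94) - 1*3628508/233 = (85 - 6956) - 3628508/233 = -6871 - 3628508/233 = -5229451/233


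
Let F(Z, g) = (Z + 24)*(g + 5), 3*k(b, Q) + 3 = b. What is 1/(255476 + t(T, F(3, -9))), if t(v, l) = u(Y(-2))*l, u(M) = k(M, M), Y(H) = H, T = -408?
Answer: 1/255656 ≈ 3.9115e-6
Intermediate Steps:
k(b, Q) = -1 + b/3
u(M) = -1 + M/3
F(Z, g) = (5 + g)*(24 + Z) (F(Z, g) = (24 + Z)*(5 + g) = (5 + g)*(24 + Z))
t(v, l) = -5*l/3 (t(v, l) = (-1 + (⅓)*(-2))*l = (-1 - ⅔)*l = -5*l/3)
1/(255476 + t(T, F(3, -9))) = 1/(255476 - 5*(120 + 5*3 + 24*(-9) + 3*(-9))/3) = 1/(255476 - 5*(120 + 15 - 216 - 27)/3) = 1/(255476 - 5/3*(-108)) = 1/(255476 + 180) = 1/255656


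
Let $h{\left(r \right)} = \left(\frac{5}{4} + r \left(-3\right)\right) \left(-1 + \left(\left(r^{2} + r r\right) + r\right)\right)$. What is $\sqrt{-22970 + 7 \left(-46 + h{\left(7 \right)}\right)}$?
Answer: $i \sqrt{37670} \approx 194.09 i$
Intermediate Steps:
$h{\left(r \right)} = \left(\frac{5}{4} - 3 r\right) \left(-1 + r + 2 r^{2}\right)$ ($h{\left(r \right)} = \left(5 \cdot \frac{1}{4} - 3 r\right) \left(-1 + \left(\left(r^{2} + r^{2}\right) + r\right)\right) = \left(\frac{5}{4} - 3 r\right) \left(-1 + \left(2 r^{2} + r\right)\right) = \left(\frac{5}{4} - 3 r\right) \left(-1 + \left(r + 2 r^{2}\right)\right) = \left(\frac{5}{4} - 3 r\right) \left(-1 + r + 2 r^{2}\right)$)
$\sqrt{-22970 + 7 \left(-46 + h{\left(7 \right)}\right)} = \sqrt{-22970 + 7 \left(-46 - \left(- \frac{57}{2} + 2058 + \frac{49}{2}\right)\right)} = \sqrt{-22970 + 7 \left(-46 - 2054\right)} = \sqrt{-22970 + 7 \left(-2100\right)} = \sqrt{-22970 - 14700} = \sqrt{-37670} = i \sqrt{37670}$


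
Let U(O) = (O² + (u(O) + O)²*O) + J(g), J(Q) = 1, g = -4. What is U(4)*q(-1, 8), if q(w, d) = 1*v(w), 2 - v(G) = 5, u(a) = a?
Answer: -819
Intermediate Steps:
v(G) = -3 (v(G) = 2 - 1*5 = 2 - 5 = -3)
q(w, d) = -3 (q(w, d) = 1*(-3) = -3)
U(O) = 1 + O² + 4*O³ (U(O) = (O² + (O + O)²*O) + 1 = (O² + (2*O)²*O) + 1 = (O² + (4*O²)*O) + 1 = (O² + 4*O³) + 1 = 1 + O² + 4*O³)
U(4)*q(-1, 8) = (1 + 4² + 4*4³)*(-3) = (1 + 16 + 4*64)*(-3) = (1 + 16 + 256)*(-3) = 273*(-3) = -819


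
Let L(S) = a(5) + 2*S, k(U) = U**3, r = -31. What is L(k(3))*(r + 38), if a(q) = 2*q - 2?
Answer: 434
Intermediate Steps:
a(q) = -2 + 2*q
L(S) = 8 + 2*S (L(S) = (-2 + 2*5) + 2*S = (-2 + 10) + 2*S = 8 + 2*S)
L(k(3))*(r + 38) = (8 + 2*3**3)*(-31 + 38) = (8 + 2*27)*7 = (8 + 54)*7 = 62*7 = 434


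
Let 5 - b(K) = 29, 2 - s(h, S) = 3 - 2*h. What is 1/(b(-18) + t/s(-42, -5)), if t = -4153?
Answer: 85/2113 ≈ 0.040227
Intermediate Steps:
s(h, S) = -1 + 2*h (s(h, S) = 2 - (3 - 2*h) = 2 + (-3 + 2*h) = -1 + 2*h)
b(K) = -24 (b(K) = 5 - 1*29 = 5 - 29 = -24)
1/(b(-18) + t/s(-42, -5)) = 1/(-24 - 4153/(-1 + 2*(-42))) = 1/(-24 - 4153/(-1 - 84)) = 1/(-24 - 4153/(-85)) = 1/(-24 - 4153*(-1/85)) = 1/(-24 + 4153/85) = 1/(2113/85) = 85/2113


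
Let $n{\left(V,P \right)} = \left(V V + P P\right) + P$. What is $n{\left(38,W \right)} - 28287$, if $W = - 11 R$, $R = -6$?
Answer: $-22421$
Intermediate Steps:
$W = 66$ ($W = \left(-11\right) \left(-6\right) = 66$)
$n{\left(V,P \right)} = P + P^{2} + V^{2}$ ($n{\left(V,P \right)} = \left(V^{2} + P^{2}\right) + P = \left(P^{2} + V^{2}\right) + P = P + P^{2} + V^{2}$)
$n{\left(38,W \right)} - 28287 = \left(66 + 66^{2} + 38^{2}\right) - 28287 = \left(66 + 4356 + 1444\right) - 28287 = 5866 - 28287 = -22421$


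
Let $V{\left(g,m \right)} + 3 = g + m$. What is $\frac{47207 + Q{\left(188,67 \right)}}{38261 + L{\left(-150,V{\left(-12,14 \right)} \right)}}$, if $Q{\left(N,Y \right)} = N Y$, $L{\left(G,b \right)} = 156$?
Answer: $\frac{59803}{38417} \approx 1.5567$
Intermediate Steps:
$V{\left(g,m \right)} = -3 + g + m$ ($V{\left(g,m \right)} = -3 + \left(g + m\right) = -3 + g + m$)
$\frac{47207 + Q{\left(188,67 \right)}}{38261 + L{\left(-150,V{\left(-12,14 \right)} \right)}} = \frac{47207 + 188 \cdot 67}{38261 + 156} = \frac{47207 + 12596}{38417} = 59803 \cdot \frac{1}{38417} = \frac{59803}{38417}$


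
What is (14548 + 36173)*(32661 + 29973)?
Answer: 3176859114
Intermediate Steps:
(14548 + 36173)*(32661 + 29973) = 50721*62634 = 3176859114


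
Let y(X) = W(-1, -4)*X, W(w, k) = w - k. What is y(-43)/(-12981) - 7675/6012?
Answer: -32951209/26013924 ≈ -1.2667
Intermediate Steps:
y(X) = 3*X (y(X) = (-1 - 1*(-4))*X = (-1 + 4)*X = 3*X)
y(-43)/(-12981) - 7675/6012 = (3*(-43))/(-12981) - 7675/6012 = -129*(-1/12981) - 7675*1/6012 = 43/4327 - 7675/6012 = -32951209/26013924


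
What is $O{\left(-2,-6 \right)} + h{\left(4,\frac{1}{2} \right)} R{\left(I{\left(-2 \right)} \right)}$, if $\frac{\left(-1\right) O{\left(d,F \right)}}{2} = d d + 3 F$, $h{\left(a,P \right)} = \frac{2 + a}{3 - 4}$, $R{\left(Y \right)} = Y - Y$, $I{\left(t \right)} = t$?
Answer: $28$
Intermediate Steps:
$R{\left(Y \right)} = 0$
$h{\left(a,P \right)} = -2 - a$ ($h{\left(a,P \right)} = \frac{2 + a}{-1} = \left(2 + a\right) \left(-1\right) = -2 - a$)
$O{\left(d,F \right)} = - 6 F - 2 d^{2}$ ($O{\left(d,F \right)} = - 2 \left(d d + 3 F\right) = - 2 \left(d^{2} + 3 F\right) = - 6 F - 2 d^{2}$)
$O{\left(-2,-6 \right)} + h{\left(4,\frac{1}{2} \right)} R{\left(I{\left(-2 \right)} \right)} = \left(\left(-6\right) \left(-6\right) - 2 \left(-2\right)^{2}\right) + \left(-2 - 4\right) 0 = \left(36 - 8\right) + \left(-2 - 4\right) 0 = \left(36 - 8\right) - 0 = 28 + 0 = 28$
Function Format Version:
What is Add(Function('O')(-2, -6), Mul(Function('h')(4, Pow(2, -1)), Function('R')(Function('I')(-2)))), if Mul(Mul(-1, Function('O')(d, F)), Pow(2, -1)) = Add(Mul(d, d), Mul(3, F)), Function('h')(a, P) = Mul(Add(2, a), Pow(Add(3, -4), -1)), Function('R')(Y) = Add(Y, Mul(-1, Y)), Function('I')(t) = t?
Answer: 28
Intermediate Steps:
Function('R')(Y) = 0
Function('h')(a, P) = Add(-2, Mul(-1, a)) (Function('h')(a, P) = Mul(Add(2, a), Pow(-1, -1)) = Mul(Add(2, a), -1) = Add(-2, Mul(-1, a)))
Function('O')(d, F) = Add(Mul(-6, F), Mul(-2, Pow(d, 2))) (Function('O')(d, F) = Mul(-2, Add(Mul(d, d), Mul(3, F))) = Mul(-2, Add(Pow(d, 2), Mul(3, F))) = Add(Mul(-6, F), Mul(-2, Pow(d, 2))))
Add(Function('O')(-2, -6), Mul(Function('h')(4, Pow(2, -1)), Function('R')(Function('I')(-2)))) = Add(Add(Mul(-6, -6), Mul(-2, Pow(-2, 2))), Mul(Add(-2, Mul(-1, 4)), 0)) = Add(Add(36, Mul(-2, 4)), Mul(Add(-2, -4), 0)) = Add(Add(36, -8), Mul(-6, 0)) = Add(28, 0) = 28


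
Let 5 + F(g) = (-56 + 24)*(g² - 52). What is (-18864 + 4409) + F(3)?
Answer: -13084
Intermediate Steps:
F(g) = 1659 - 32*g² (F(g) = -5 + (-56 + 24)*(g² - 52) = -5 - 32*(-52 + g²) = -5 + (1664 - 32*g²) = 1659 - 32*g²)
(-18864 + 4409) + F(3) = (-18864 + 4409) + (1659 - 32*3²) = -14455 + (1659 - 32*9) = -14455 + (1659 - 288) = -14455 + 1371 = -13084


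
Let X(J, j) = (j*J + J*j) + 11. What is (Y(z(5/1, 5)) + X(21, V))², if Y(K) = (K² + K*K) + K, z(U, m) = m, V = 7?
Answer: 129600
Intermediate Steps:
X(J, j) = 11 + 2*J*j (X(J, j) = (J*j + J*j) + 11 = 2*J*j + 11 = 11 + 2*J*j)
Y(K) = K + 2*K² (Y(K) = (K² + K²) + K = 2*K² + K = K + 2*K²)
(Y(z(5/1, 5)) + X(21, V))² = (5*(1 + 2*5) + (11 + 2*21*7))² = (5*(1 + 10) + (11 + 294))² = (5*11 + 305)² = (55 + 305)² = 360² = 129600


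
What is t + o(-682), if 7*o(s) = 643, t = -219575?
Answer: -1536382/7 ≈ -2.1948e+5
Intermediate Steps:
o(s) = 643/7 (o(s) = (⅐)*643 = 643/7)
t + o(-682) = -219575 + 643/7 = -1536382/7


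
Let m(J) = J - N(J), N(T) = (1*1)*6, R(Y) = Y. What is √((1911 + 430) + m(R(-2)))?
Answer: √2333 ≈ 48.301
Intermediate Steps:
N(T) = 6 (N(T) = 1*6 = 6)
m(J) = -6 + J (m(J) = J - 1*6 = J - 6 = -6 + J)
√((1911 + 430) + m(R(-2))) = √((1911 + 430) + (-6 - 2)) = √(2341 - 8) = √2333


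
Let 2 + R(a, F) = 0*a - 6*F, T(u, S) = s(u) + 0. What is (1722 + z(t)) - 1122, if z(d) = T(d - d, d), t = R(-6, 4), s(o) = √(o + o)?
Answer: 600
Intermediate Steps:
s(o) = √2*√o (s(o) = √(2*o) = √2*√o)
T(u, S) = √2*√u (T(u, S) = √2*√u + 0 = √2*√u)
R(a, F) = -2 - 6*F (R(a, F) = -2 + (0*a - 6*F) = -2 + (0 - 6*F) = -2 - 6*F)
t = -26 (t = -2 - 6*4 = -2 - 24 = -26)
z(d) = 0 (z(d) = √2*√(d - d) = √2*√0 = √2*0 = 0)
(1722 + z(t)) - 1122 = (1722 + 0) - 1122 = 1722 - 1122 = 600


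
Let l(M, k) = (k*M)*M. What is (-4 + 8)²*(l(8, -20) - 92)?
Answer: -21952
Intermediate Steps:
l(M, k) = k*M² (l(M, k) = (M*k)*M = k*M²)
(-4 + 8)²*(l(8, -20) - 92) = (-4 + 8)²*(-20*8² - 92) = 4²*(-20*64 - 92) = 16*(-1280 - 92) = 16*(-1372) = -21952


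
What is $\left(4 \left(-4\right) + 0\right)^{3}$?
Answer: $-4096$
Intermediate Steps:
$\left(4 \left(-4\right) + 0\right)^{3} = \left(-16 + 0\right)^{3} = \left(-16\right)^{3} = -4096$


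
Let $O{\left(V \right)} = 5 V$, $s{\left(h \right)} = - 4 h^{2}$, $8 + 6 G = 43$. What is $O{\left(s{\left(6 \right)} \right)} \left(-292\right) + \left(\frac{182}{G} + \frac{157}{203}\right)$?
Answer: $\frac{213426053}{1015} \approx 2.1027 \cdot 10^{5}$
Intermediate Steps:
$G = \frac{35}{6}$ ($G = - \frac{4}{3} + \frac{1}{6} \cdot 43 = - \frac{4}{3} + \frac{43}{6} = \frac{35}{6} \approx 5.8333$)
$O{\left(s{\left(6 \right)} \right)} \left(-292\right) + \left(\frac{182}{G} + \frac{157}{203}\right) = 5 \left(- 4 \cdot 6^{2}\right) \left(-292\right) + \left(\frac{182}{\frac{35}{6}} + \frac{157}{203}\right) = 5 \left(\left(-4\right) 36\right) \left(-292\right) + \left(182 \cdot \frac{6}{35} + 157 \cdot \frac{1}{203}\right) = 5 \left(-144\right) \left(-292\right) + \left(\frac{156}{5} + \frac{157}{203}\right) = \left(-720\right) \left(-292\right) + \frac{32453}{1015} = 210240 + \frac{32453}{1015} = \frac{213426053}{1015}$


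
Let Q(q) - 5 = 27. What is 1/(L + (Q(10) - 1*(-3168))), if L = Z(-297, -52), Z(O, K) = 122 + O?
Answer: 1/3025 ≈ 0.00033058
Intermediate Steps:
Q(q) = 32 (Q(q) = 5 + 27 = 32)
L = -175 (L = 122 - 297 = -175)
1/(L + (Q(10) - 1*(-3168))) = 1/(-175 + (32 - 1*(-3168))) = 1/(-175 + (32 + 3168)) = 1/(-175 + 3200) = 1/3025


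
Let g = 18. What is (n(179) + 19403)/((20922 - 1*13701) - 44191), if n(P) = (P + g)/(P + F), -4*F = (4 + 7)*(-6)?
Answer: -7586967/14455270 ≈ -0.52486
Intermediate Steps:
F = 33/2 (F = -(4 + 7)*(-6)/4 = -11*(-6)/4 = -1/4*(-66) = 33/2 ≈ 16.500)
n(P) = (18 + P)/(33/2 + P) (n(P) = (P + 18)/(P + 33/2) = (18 + P)/(33/2 + P))
(n(179) + 19403)/((20922 - 1*13701) - 44191) = (2*(18 + 179)/(33 + 2*179) + 19403)/((20922 - 1*13701) - 44191) = (2*197/(33 + 358) + 19403)/((20922 - 13701) - 44191) = (2*197/391 + 19403)/(7221 - 44191) = (2*(1/391)*197 + 19403)/(-36970) = (394/391 + 19403)*(-1/36970) = (7586967/391)*(-1/36970) = -7586967/14455270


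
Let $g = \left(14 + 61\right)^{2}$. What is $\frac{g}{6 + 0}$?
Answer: $\frac{1875}{2} \approx 937.5$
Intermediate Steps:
$g = 5625$ ($g = 75^{2} = 5625$)
$\frac{g}{6 + 0} = \frac{5625}{6 + 0} = \frac{5625}{6} = 5625 \cdot \frac{1}{6} = \frac{1875}{2}$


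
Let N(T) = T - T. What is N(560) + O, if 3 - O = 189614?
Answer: -189611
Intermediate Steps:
N(T) = 0
O = -189611 (O = 3 - 1*189614 = 3 - 189614 = -189611)
N(560) + O = 0 - 189611 = -189611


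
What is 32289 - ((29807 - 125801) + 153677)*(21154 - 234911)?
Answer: 12330177320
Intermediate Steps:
32289 - ((29807 - 125801) + 153677)*(21154 - 234911) = 32289 - (-95994 + 153677)*(-213757) = 32289 - 57683*(-213757) = 32289 - 1*(-12330145031) = 32289 + 12330145031 = 12330177320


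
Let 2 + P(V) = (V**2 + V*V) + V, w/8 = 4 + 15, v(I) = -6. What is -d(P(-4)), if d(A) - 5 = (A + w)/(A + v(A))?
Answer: -139/10 ≈ -13.900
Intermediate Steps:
w = 152 (w = 8*(4 + 15) = 8*19 = 152)
P(V) = -2 + V + 2*V**2 (P(V) = -2 + ((V**2 + V*V) + V) = -2 + ((V**2 + V**2) + V) = -2 + (2*V**2 + V) = -2 + (V + 2*V**2) = -2 + V + 2*V**2)
d(A) = 5 + (152 + A)/(-6 + A) (d(A) = 5 + (A + 152)/(A - 6) = 5 + (152 + A)/(-6 + A))
-d(P(-4)) = -2*(61 + 3*(-2 - 4 + 2*(-4)**2))/(-6 + (-2 - 4 + 2*(-4)**2)) = -2*(61 + 3*(-2 - 4 + 2*16))/(-6 + (-2 - 4 + 2*16)) = -2*(61 + 3*(-2 - 4 + 32))/(-6 + (-2 - 4 + 32)) = -2*(61 + 3*26)/(-6 + 26) = -2*(61 + 78)/20 = -2*139/20 = -1*139/10 = -139/10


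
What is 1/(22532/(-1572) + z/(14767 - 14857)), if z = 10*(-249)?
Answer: 3/40 ≈ 0.075000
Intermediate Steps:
z = -2490
1/(22532/(-1572) + z/(14767 - 14857)) = 1/(22532/(-1572) - 2490/(14767 - 14857)) = 1/(22532*(-1/1572) - 2490/(-90)) = 1/(-43/3 - 2490*(-1/90)) = 1/(-43/3 + 83/3) = 1/(40/3) = 3/40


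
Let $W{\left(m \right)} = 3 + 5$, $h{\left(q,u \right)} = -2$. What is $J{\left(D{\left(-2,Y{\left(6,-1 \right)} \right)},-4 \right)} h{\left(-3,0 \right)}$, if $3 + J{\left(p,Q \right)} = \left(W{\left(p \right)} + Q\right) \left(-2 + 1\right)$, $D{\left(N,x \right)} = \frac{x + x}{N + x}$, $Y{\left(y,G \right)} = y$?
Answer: $14$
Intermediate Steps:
$W{\left(m \right)} = 8$
$D{\left(N,x \right)} = \frac{2 x}{N + x}$
$J{\left(p,Q \right)} = -11 - Q$ ($J{\left(p,Q \right)} = -3 + \left(8 + Q\right) \left(-2 + 1\right) = -3 + \left(8 + Q\right) \left(-1\right) = -3 - \left(8 + Q\right) = -11 - Q$)
$J{\left(D{\left(-2,Y{\left(6,-1 \right)} \right)},-4 \right)} h{\left(-3,0 \right)} = \left(-11 - -4\right) \left(-2\right) = \left(-11 + 4\right) \left(-2\right) = \left(-7\right) \left(-2\right) = 14$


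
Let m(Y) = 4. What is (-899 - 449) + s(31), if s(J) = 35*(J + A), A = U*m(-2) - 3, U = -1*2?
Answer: -648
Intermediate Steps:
U = -2
A = -11 (A = -2*4 - 3 = -8 - 3 = -11)
s(J) = -385 + 35*J (s(J) = 35*(J - 11) = 35*(-11 + J) = -385 + 35*J)
(-899 - 449) + s(31) = (-899 - 449) + (-385 + 35*31) = -1348 + (-385 + 1085) = -1348 + 700 = -648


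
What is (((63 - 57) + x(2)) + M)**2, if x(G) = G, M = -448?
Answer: 193600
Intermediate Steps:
(((63 - 57) + x(2)) + M)**2 = (((63 - 57) + 2) - 448)**2 = ((6 + 2) - 448)**2 = (8 - 448)**2 = (-440)**2 = 193600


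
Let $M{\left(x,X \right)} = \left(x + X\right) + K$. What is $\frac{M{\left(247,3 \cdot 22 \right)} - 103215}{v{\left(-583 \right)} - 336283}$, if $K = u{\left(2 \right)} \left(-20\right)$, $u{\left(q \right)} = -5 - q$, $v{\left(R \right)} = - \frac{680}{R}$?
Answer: $\frac{59910246}{196052309} \approx 0.30558$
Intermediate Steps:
$K = 140$ ($K = \left(-5 - 2\right) \left(-20\right) = \left(-7\right) \left(-20\right) = 140$)
$M{\left(x,X \right)} = 140 + X + x$ ($M{\left(x,X \right)} = \left(x + X\right) + 140 = \left(X + x\right) + 140 = 140 + X + x$)
$\frac{M{\left(247,3 \cdot 22 \right)} - 103215}{v{\left(-583 \right)} - 336283} = \frac{\left(140 + 3 \cdot 22 + 247\right) - 103215}{- \frac{680}{-583} - 336283} = \frac{\left(140 + 66 + 247\right) - 103215}{\left(-680\right) \left(- \frac{1}{583}\right) - 336283} = \frac{453 - 103215}{\frac{680}{583} - 336283} = - \frac{102762}{- \frac{196052309}{583}} = \left(-102762\right) \left(- \frac{583}{196052309}\right) = \frac{59910246}{196052309}$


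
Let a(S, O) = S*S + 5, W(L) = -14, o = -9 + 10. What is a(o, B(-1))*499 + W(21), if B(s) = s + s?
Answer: 2980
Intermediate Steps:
B(s) = 2*s
o = 1
a(S, O) = 5 + S² (a(S, O) = S² + 5 = 5 + S²)
a(o, B(-1))*499 + W(21) = (5 + 1²)*499 - 14 = (5 + 1)*499 - 14 = 6*499 - 14 = 2994 - 14 = 2980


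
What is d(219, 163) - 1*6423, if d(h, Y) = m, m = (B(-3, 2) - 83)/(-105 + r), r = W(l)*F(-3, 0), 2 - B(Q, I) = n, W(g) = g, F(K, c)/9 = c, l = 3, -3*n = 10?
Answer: -2023012/315 ≈ -6422.3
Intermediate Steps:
n = -10/3 (n = -⅓*10 = -10/3 ≈ -3.3333)
F(K, c) = 9*c
B(Q, I) = 16/3 (B(Q, I) = 2 - 1*(-10/3) = 2 + 10/3 = 16/3)
r = 0 (r = 3*(9*0) = 3*0 = 0)
m = 233/315 (m = (16/3 - 83)/(-105 + 0) = -233/3/(-105) = -233/3*(-1/105) = 233/315 ≈ 0.73968)
d(h, Y) = 233/315
d(219, 163) - 1*6423 = 233/315 - 1*6423 = 233/315 - 6423 = -2023012/315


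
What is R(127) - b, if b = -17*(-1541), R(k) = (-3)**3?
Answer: -26224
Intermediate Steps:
R(k) = -27
b = 26197
R(127) - b = -27 - 1*26197 = -27 - 26197 = -26224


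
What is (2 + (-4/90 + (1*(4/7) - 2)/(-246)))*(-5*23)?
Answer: -582613/2583 ≈ -225.56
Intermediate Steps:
(2 + (-4/90 + (1*(4/7) - 2)/(-246)))*(-5*23) = (2 + (-4*1/90 + (1*(4*(1/7)) - 2)*(-1/246)))*(-115) = (2 + (-2/45 + (1*(4/7) - 2)*(-1/246)))*(-115) = (2 + (-2/45 + (4/7 - 2)*(-1/246)))*(-115) = (2 + (-2/45 - 10/7*(-1/246)))*(-115) = (2 + (-2/45 + 5/861))*(-115) = (2 - 499/12915)*(-115) = (25331/12915)*(-115) = -582613/2583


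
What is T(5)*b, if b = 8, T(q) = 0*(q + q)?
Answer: 0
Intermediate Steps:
T(q) = 0 (T(q) = 0*(2*q) = 0)
T(5)*b = 0*8 = 0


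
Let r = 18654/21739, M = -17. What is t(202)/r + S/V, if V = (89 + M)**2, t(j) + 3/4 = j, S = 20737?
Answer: 3844448653/16117056 ≈ 238.53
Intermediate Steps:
t(j) = -3/4 + j
r = 18654/21739 (r = 18654*(1/21739) = 18654/21739 ≈ 0.85809)
V = 5184 (V = (89 - 17)**2 = 72**2 = 5184)
t(202)/r + S/V = (-3/4 + 202)/(18654/21739) + 20737/5184 = (805/4)*(21739/18654) + 20737*(1/5184) = 17499895/74616 + 20737/5184 = 3844448653/16117056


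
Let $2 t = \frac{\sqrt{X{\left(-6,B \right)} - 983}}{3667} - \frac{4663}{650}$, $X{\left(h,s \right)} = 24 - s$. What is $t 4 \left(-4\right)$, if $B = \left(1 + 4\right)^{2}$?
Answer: $\frac{18652}{325} - \frac{16 i \sqrt{246}}{3667} \approx 57.391 - 0.068435 i$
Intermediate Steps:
$B = 25$ ($B = 5^{2} = 25$)
$t = - \frac{4663}{1300} + \frac{i \sqrt{246}}{3667}$ ($t = \frac{\frac{\sqrt{\left(24 - 25\right) - 983}}{3667} - \frac{4663}{650}}{2} = \frac{\sqrt{\left(24 - 25\right) - 983} \cdot \frac{1}{3667} - \frac{4663}{650}}{2} = \frac{\sqrt{-1 - 983} \cdot \frac{1}{3667} - \frac{4663}{650}}{2} = \frac{\sqrt{-984} \cdot \frac{1}{3667} - \frac{4663}{650}}{2} = \frac{2 i \sqrt{246} \cdot \frac{1}{3667} - \frac{4663}{650}}{2} = \frac{\frac{2 i \sqrt{246}}{3667} - \frac{4663}{650}}{2} = \frac{- \frac{4663}{650} + \frac{2 i \sqrt{246}}{3667}}{2} = - \frac{4663}{1300} + \frac{i \sqrt{246}}{3667} \approx -3.5869 + 0.0042772 i$)
$t 4 \left(-4\right) = \left(- \frac{4663}{1300} + \frac{i \sqrt{246}}{3667}\right) 4 \left(-4\right) = \left(- \frac{4663}{1300} + \frac{i \sqrt{246}}{3667}\right) \left(-16\right) = \frac{18652}{325} - \frac{16 i \sqrt{246}}{3667}$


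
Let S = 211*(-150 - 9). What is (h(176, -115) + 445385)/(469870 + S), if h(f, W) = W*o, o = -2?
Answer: 445615/436321 ≈ 1.0213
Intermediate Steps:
S = -33549 (S = 211*(-159) = -33549)
h(f, W) = -2*W (h(f, W) = W*(-2) = -2*W)
(h(176, -115) + 445385)/(469870 + S) = (-2*(-115) + 445385)/(469870 - 33549) = (230 + 445385)/436321 = 445615*(1/436321) = 445615/436321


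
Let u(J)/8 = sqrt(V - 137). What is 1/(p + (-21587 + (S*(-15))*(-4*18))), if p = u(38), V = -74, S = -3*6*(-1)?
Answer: -2147/4623113 - 8*I*sqrt(211)/4623113 ≈ -0.00046441 - 2.5136e-5*I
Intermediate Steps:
S = 18 (S = -18*(-1) = 18)
u(J) = 8*I*sqrt(211) (u(J) = 8*sqrt(-74 - 137) = 8*sqrt(-211) = 8*(I*sqrt(211)) = 8*I*sqrt(211))
p = 8*I*sqrt(211) ≈ 116.21*I
1/(p + (-21587 + (S*(-15))*(-4*18))) = 1/(8*I*sqrt(211) + (-21587 + (18*(-15))*(-4*18))) = 1/(8*I*sqrt(211) + (-21587 - 270*(-72))) = 1/(8*I*sqrt(211) + (-21587 + 19440)) = 1/(8*I*sqrt(211) - 2147) = 1/(-2147 + 8*I*sqrt(211))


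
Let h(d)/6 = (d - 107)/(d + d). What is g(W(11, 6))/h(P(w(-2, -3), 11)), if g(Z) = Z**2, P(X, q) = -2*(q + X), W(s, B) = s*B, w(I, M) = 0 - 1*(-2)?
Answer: 37752/133 ≈ 283.85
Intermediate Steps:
w(I, M) = 2 (w(I, M) = 0 + 2 = 2)
W(s, B) = B*s
P(X, q) = -2*X - 2*q (P(X, q) = -2*(X + q) = -2*X - 2*q)
h(d) = 3*(-107 + d)/d (h(d) = 6*((d - 107)/(d + d)) = 6*((-107 + d)/((2*d))) = 6*((-107 + d)*(1/(2*d))) = 6*((-107 + d)/(2*d)) = 3*(-107 + d)/d)
g(W(11, 6))/h(P(w(-2, -3), 11)) = (6*11)**2/(3 - 321/(-2*2 - 2*11)) = 66**2/(3 - 321/(-4 - 22)) = 4356/(3 - 321/(-26)) = 4356/(3 - 321*(-1/26)) = 4356/(3 + 321/26) = 4356/(399/26) = 4356*(26/399) = 37752/133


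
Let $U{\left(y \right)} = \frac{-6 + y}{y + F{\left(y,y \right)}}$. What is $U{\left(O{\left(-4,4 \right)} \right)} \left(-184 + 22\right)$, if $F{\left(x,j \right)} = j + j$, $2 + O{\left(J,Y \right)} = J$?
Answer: $-108$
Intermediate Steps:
$O{\left(J,Y \right)} = -2 + J$
$F{\left(x,j \right)} = 2 j$
$U{\left(y \right)} = \frac{-6 + y}{3 y}$ ($U{\left(y \right)} = \frac{-6 + y}{y + 2 y} = \frac{-6 + y}{3 y}$)
$U{\left(O{\left(-4,4 \right)} \right)} \left(-184 + 22\right) = \frac{-6 - 6}{3 \left(-2 - 4\right)} \left(-184 + 22\right) = \frac{-6 - 6}{3 \left(-6\right)} \left(-162\right) = \frac{1}{3} \left(- \frac{1}{6}\right) \left(-12\right) \left(-162\right) = \frac{2}{3} \left(-162\right) = -108$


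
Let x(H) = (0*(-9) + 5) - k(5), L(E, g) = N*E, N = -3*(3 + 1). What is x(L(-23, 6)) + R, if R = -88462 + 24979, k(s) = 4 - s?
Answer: -63477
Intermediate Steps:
N = -12 (N = -3*4 = -12)
R = -63483
L(E, g) = -12*E
x(H) = 6 (x(H) = (0*(-9) + 5) - (4 - 1*5) = (0 + 5) - (4 - 5) = 5 - 1*(-1) = 5 + 1 = 6)
x(L(-23, 6)) + R = 6 - 63483 = -63477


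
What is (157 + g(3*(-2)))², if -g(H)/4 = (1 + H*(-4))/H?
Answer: 271441/9 ≈ 30160.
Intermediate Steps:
g(H) = -4*(1 - 4*H)/H (g(H) = -4*(1 + H*(-4))/H = -4*(1 - 4*H)/H)
(157 + g(3*(-2)))² = (157 + (16 - 4/(3*(-2))))² = (157 + (16 - 4/(-6)))² = (157 + (16 - 4*(-⅙)))² = (157 + (16 + ⅔))² = (157 + 50/3)² = (521/3)² = 271441/9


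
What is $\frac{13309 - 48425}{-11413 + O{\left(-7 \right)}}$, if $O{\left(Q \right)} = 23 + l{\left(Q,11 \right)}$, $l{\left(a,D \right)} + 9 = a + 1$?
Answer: $\frac{35116}{11405} \approx 3.079$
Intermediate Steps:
$l{\left(a,D \right)} = -8 + a$ ($l{\left(a,D \right)} = -9 + \left(a + 1\right) = -9 + \left(1 + a\right) = -8 + a$)
$O{\left(Q \right)} = 15 + Q$ ($O{\left(Q \right)} = 23 + \left(-8 + Q\right) = 15 + Q$)
$\frac{13309 - 48425}{-11413 + O{\left(-7 \right)}} = \frac{13309 - 48425}{-11413 + \left(15 - 7\right)} = - \frac{35116}{-11413 + 8} = - \frac{35116}{-11405} = \left(-35116\right) \left(- \frac{1}{11405}\right) = \frac{35116}{11405}$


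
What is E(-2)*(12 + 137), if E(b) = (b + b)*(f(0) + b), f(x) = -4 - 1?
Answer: 4172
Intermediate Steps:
f(x) = -5
E(b) = 2*b*(-5 + b) (E(b) = (b + b)*(-5 + b) = (2*b)*(-5 + b) = 2*b*(-5 + b))
E(-2)*(12 + 137) = (2*(-2)*(-5 - 2))*(12 + 137) = (2*(-2)*(-7))*149 = 28*149 = 4172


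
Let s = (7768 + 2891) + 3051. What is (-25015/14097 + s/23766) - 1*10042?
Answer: -560794247884/55838217 ≈ -10043.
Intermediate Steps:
s = 13710 (s = 10659 + 3051 = 13710)
(-25015/14097 + s/23766) - 1*10042 = (-25015/14097 + 13710/23766) - 1*10042 = (-25015*1/14097 + 13710*(1/23766)) - 10042 = (-25015/14097 + 2285/3961) - 10042 = -66872770/55838217 - 10042 = -560794247884/55838217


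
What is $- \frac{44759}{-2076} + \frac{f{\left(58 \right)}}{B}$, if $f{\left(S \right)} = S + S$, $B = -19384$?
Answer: $\frac{108420955}{5030148} \approx 21.554$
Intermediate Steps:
$f{\left(S \right)} = 2 S$
$- \frac{44759}{-2076} + \frac{f{\left(58 \right)}}{B} = - \frac{44759}{-2076} + \frac{2 \cdot 58}{-19384} = \left(-44759\right) \left(- \frac{1}{2076}\right) + 116 \left(- \frac{1}{19384}\right) = \frac{44759}{2076} - \frac{29}{4846} = \frac{108420955}{5030148}$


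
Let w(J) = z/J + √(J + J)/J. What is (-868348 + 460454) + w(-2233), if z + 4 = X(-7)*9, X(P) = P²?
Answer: -910827739/2233 - I*√4466/2233 ≈ -4.0789e+5 - 0.029928*I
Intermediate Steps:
z = 437 (z = -4 + (-7)²*9 = -4 + 49*9 = -4 + 441 = 437)
w(J) = 437/J + √2/√J (w(J) = 437/J + √(J + J)/J = 437/J + √(2*J)/J = 437/J + (√2*√J)/J = 437/J + √2/√J)
(-868348 + 460454) + w(-2233) = (-868348 + 460454) + (437/(-2233) + √2/√(-2233)) = -407894 + (437*(-1/2233) + √2*(-I*√2233/2233)) = -407894 + (-437/2233 - I*√4466/2233) = -910827739/2233 - I*√4466/2233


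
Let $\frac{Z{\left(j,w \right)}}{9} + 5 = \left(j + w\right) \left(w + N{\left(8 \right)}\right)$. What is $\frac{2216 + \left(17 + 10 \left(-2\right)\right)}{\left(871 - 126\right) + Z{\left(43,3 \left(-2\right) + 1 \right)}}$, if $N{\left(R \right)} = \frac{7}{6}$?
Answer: $- \frac{2213}{611} \approx -3.6219$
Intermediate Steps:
$N{\left(R \right)} = \frac{7}{6}$ ($N{\left(R \right)} = 7 \cdot \frac{1}{6} = \frac{7}{6}$)
$Z{\left(j,w \right)} = -45 + 9 \left(\frac{7}{6} + w\right) \left(j + w\right)$ ($Z{\left(j,w \right)} = -45 + 9 \left(j + w\right) \left(w + \frac{7}{6}\right) = -45 + 9 \left(j + w\right) \left(\frac{7}{6} + w\right) = -45 + 9 \left(\frac{7}{6} + w\right) \left(j + w\right)$)
$\frac{2216 + \left(17 + 10 \left(-2\right)\right)}{\left(871 - 126\right) + Z{\left(43,3 \left(-2\right) + 1 \right)}} = \frac{2216 + \left(17 + 10 \left(-2\right)\right)}{\left(871 - 126\right) + \left(-45 + 9 \left(3 \left(-2\right) + 1\right)^{2} + \frac{21}{2} \cdot 43 + \frac{21 \left(3 \left(-2\right) + 1\right)}{2} + 9 \cdot 43 \left(3 \left(-2\right) + 1\right)\right)} = \frac{2216 + \left(17 - 20\right)}{745 + \left(-45 + 9 \left(-6 + 1\right)^{2} + \frac{903}{2} + \frac{21 \left(-6 + 1\right)}{2} + 9 \cdot 43 \left(-6 + 1\right)\right)} = \frac{2216 - 3}{745 + \left(-45 + 9 \left(-5\right)^{2} + \frac{903}{2} + \frac{21}{2} \left(-5\right) + 9 \cdot 43 \left(-5\right)\right)} = \frac{2213}{745 - 1356} = \frac{2213}{-611} = 2213 \left(- \frac{1}{611}\right) = - \frac{2213}{611}$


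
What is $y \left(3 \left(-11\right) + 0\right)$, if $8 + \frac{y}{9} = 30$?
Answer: $-6534$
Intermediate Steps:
$y = 198$ ($y = -72 + 9 \cdot 30 = -72 + 270 = 198$)
$y \left(3 \left(-11\right) + 0\right) = 198 \left(3 \left(-11\right) + 0\right) = 198 \left(-33 + 0\right) = 198 \left(-33\right) = -6534$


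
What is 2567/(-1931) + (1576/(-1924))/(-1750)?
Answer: -1080005718/812709625 ≈ -1.3289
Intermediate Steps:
2567/(-1931) + (1576/(-1924))/(-1750) = 2567*(-1/1931) + (1576*(-1/1924))*(-1/1750) = -2567/1931 - 394/481*(-1/1750) = -2567/1931 + 197/420875 = -1080005718/812709625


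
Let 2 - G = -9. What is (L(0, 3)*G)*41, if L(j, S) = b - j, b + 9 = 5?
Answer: -1804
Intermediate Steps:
b = -4 (b = -9 + 5 = -4)
L(j, S) = -4 - j
G = 11 (G = 2 - 1*(-9) = 2 + 9 = 11)
(L(0, 3)*G)*41 = ((-4 - 1*0)*11)*41 = ((-4 + 0)*11)*41 = -4*11*41 = -44*41 = -1804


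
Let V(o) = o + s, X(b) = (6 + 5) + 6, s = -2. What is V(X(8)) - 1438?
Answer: -1423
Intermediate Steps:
X(b) = 17 (X(b) = 11 + 6 = 17)
V(o) = -2 + o (V(o) = o - 2 = -2 + o)
V(X(8)) - 1438 = (-2 + 17) - 1438 = 15 - 1438 = -1423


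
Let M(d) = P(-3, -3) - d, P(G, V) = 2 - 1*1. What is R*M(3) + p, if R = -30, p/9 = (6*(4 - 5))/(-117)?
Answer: 786/13 ≈ 60.462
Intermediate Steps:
P(G, V) = 1 (P(G, V) = 2 - 1 = 1)
p = 6/13 (p = 9*((6*(4 - 5))/(-117)) = 9*((6*(-1))*(-1/117)) = 9*(-6*(-1/117)) = 9*(2/39) = 6/13 ≈ 0.46154)
M(d) = 1 - d
R*M(3) + p = -30*(1 - 1*3) + 6/13 = -30*(1 - 3) + 6/13 = -30*(-2) + 6/13 = 60 + 6/13 = 786/13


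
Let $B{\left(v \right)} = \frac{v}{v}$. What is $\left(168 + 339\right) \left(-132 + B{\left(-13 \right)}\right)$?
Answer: $-66417$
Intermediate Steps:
$B{\left(v \right)} = 1$
$\left(168 + 339\right) \left(-132 + B{\left(-13 \right)}\right) = \left(168 + 339\right) \left(-132 + 1\right) = 507 \left(-131\right) = -66417$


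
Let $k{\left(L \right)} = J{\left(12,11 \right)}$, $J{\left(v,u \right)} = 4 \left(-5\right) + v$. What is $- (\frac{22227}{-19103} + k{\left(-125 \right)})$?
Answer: $\frac{175051}{19103} \approx 9.1635$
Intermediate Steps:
$J{\left(v,u \right)} = -20 + v$
$k{\left(L \right)} = -8$ ($k{\left(L \right)} = -20 + 12 = -8$)
$- (\frac{22227}{-19103} + k{\left(-125 \right)}) = - (\frac{22227}{-19103} - 8) = - (22227 \left(- \frac{1}{19103}\right) - 8) = - (- \frac{22227}{19103} - 8) = \left(-1\right) \left(- \frac{175051}{19103}\right) = \frac{175051}{19103}$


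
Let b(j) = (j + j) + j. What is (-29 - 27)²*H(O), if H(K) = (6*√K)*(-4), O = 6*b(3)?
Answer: -225792*√6 ≈ -5.5308e+5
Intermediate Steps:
b(j) = 3*j (b(j) = 2*j + j = 3*j)
O = 54 (O = 6*(3*3) = 6*9 = 54)
H(K) = -24*√K
(-29 - 27)²*H(O) = (-29 - 27)²*(-72*√6) = (-56)²*(-72*√6) = 3136*(-72*√6) = -225792*√6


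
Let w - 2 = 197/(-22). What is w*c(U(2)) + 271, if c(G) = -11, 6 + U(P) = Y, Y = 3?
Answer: 695/2 ≈ 347.50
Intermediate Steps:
w = -153/22 (w = 2 + 197/(-22) = 2 + 197*(-1/22) = 2 - 197/22 = -153/22 ≈ -6.9545)
U(P) = -3 (U(P) = -6 + 3 = -3)
w*c(U(2)) + 271 = -153/22*(-11) + 271 = 153/2 + 271 = 695/2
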